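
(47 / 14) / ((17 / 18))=423 / 119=3.55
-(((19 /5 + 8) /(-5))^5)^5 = 186767063731142903704726804589371204839721499 /88817841970012523233890533447265625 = 2102810196.56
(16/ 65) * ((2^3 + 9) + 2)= 304/ 65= 4.68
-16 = -16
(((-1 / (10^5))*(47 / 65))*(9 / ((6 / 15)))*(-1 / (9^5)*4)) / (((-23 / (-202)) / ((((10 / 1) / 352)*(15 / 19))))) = 4747 / 2186685072000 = 0.00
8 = 8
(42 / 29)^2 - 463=-387619 / 841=-460.90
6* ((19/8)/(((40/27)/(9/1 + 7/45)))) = 88.06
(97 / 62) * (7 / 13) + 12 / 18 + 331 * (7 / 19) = 5671837 / 45942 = 123.46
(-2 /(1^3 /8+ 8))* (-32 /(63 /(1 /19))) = 512 /77805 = 0.01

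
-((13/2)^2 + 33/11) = -181/4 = -45.25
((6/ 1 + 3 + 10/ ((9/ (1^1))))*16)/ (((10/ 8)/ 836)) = 4868864/ 45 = 108196.98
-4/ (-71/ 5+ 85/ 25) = 10/ 27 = 0.37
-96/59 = -1.63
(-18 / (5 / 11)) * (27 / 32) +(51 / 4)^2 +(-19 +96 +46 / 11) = 46273 / 220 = 210.33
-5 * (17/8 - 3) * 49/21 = 245/24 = 10.21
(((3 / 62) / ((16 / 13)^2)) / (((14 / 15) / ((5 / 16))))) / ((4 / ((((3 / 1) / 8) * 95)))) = 10837125 / 113770496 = 0.10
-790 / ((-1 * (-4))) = -395 / 2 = -197.50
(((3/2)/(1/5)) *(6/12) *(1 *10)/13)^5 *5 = 11865234375/11881376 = 998.64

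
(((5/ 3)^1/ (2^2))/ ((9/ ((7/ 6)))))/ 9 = 35/ 5832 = 0.01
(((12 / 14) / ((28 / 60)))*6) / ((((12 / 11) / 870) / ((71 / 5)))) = 6115230 / 49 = 124800.61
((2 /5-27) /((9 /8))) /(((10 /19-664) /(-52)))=-525616 /283635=-1.85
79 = 79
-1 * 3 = -3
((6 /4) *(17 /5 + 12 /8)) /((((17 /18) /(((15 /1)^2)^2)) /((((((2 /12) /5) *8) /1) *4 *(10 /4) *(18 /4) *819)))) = 3872051338.24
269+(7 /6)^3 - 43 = 49159 /216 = 227.59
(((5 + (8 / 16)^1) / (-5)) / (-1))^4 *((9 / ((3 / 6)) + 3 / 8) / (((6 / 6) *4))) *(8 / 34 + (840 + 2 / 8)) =123006229731 / 21760000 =5652.86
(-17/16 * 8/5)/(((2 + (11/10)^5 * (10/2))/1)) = -34000/201051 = -0.17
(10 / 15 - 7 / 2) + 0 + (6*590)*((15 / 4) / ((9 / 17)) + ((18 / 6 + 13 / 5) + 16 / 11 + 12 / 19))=65560433 / 1254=52281.05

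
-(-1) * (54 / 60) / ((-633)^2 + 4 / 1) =9 / 4006930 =0.00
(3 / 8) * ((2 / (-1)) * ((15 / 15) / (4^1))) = -3 / 16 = -0.19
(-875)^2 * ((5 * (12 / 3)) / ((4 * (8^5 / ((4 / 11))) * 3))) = 3828125 / 270336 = 14.16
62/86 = 31/43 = 0.72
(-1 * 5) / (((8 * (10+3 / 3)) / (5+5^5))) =-7825 / 44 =-177.84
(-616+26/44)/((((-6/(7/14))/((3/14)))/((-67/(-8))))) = 907113/9856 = 92.04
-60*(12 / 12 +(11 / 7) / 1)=-1080 / 7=-154.29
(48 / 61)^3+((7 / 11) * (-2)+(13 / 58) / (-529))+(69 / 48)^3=342732631369101 / 156890196914176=2.18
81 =81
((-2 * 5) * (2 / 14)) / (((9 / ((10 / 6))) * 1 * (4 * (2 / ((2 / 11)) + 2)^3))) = -25 / 830466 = -0.00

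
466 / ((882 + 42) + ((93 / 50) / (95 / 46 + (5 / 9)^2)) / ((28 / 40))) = 72130975 / 143196909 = 0.50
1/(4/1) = 1/4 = 0.25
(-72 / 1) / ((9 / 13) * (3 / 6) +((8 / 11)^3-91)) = 276848 / 347095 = 0.80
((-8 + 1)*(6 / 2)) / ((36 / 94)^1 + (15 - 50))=987 / 1627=0.61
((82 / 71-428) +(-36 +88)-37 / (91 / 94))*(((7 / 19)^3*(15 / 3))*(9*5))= -29423652300 / 6330857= -4647.66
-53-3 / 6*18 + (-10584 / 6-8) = -1834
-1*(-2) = 2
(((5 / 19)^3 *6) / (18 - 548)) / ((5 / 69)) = -1035 / 363527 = -0.00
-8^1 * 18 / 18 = -8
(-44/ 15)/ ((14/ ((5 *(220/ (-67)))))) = 4840/ 1407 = 3.44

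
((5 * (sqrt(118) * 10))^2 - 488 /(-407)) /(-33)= -120065488 /13431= -8939.43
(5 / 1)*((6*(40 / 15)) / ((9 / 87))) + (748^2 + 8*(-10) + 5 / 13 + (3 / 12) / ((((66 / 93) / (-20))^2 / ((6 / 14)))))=18507822142 / 33033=560282.81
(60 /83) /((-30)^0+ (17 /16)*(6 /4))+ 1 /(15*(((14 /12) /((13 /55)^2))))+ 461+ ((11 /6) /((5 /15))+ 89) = 810744481089 /1458745750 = 555.78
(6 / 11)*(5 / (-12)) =-5 / 22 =-0.23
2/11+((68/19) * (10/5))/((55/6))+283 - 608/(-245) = 14667381/51205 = 286.44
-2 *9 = -18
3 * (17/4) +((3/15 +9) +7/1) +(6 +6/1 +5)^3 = 98839/20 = 4941.95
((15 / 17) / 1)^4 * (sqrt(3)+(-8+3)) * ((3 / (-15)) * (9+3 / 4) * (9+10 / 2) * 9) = 486.69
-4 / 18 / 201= -2 / 1809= -0.00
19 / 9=2.11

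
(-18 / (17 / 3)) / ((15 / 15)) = -54 / 17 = -3.18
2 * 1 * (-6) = -12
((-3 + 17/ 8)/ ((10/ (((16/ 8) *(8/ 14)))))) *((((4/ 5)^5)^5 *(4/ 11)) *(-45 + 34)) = 2251799813685248/ 1490116119384765625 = 0.00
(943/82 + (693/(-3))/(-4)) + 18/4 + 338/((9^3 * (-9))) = 1934143/26244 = 73.70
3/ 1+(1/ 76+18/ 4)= 571/ 76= 7.51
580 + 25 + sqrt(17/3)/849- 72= sqrt(51)/2547 + 533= 533.00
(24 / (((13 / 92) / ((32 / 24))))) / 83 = 2944 / 1079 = 2.73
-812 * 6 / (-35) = 696 / 5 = 139.20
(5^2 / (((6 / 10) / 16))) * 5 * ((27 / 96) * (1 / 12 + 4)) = 30625 / 8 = 3828.12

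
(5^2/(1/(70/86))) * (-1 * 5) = -4375/43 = -101.74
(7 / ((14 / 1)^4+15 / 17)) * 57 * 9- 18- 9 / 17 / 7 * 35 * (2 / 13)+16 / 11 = -16.86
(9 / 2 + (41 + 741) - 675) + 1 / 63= 14051 / 126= 111.52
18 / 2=9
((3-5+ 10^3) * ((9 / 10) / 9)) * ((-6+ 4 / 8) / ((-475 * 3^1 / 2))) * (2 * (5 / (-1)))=-10978 / 1425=-7.70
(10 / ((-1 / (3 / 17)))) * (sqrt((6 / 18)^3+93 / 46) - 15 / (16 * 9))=25 / 136 - 5 * sqrt(352866) / 1173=-2.35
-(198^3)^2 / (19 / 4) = -241018918246656 / 19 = -12685206223508.21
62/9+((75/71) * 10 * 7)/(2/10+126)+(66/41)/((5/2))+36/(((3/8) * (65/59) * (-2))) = -38093421284/1074551985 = -35.45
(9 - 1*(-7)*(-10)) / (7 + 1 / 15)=-915 / 106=-8.63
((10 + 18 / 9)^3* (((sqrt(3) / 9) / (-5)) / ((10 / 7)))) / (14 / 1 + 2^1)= -42* sqrt(3) / 25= -2.91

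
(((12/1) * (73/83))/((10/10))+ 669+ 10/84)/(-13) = -182257/3486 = -52.28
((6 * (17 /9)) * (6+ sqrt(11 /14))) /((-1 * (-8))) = 17 * sqrt(154) /168+ 17 /2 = 9.76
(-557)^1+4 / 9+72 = -4361 / 9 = -484.56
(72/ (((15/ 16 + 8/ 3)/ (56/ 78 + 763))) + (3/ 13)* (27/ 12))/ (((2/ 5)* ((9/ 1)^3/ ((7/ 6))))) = 533765365/ 8744112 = 61.04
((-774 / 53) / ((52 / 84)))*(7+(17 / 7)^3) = -320436 / 637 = -503.04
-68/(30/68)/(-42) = 1156/315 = 3.67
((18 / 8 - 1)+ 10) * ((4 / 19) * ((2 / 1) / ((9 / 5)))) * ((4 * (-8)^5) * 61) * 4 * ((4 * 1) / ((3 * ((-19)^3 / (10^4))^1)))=63963136000000 / 390963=163604064.83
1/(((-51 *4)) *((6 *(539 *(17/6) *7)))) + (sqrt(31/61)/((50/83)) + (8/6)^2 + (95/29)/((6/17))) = 83 *sqrt(1891)/3050 + 12589723675/1138374468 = 12.24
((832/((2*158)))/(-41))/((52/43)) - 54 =-175078/3239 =-54.05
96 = 96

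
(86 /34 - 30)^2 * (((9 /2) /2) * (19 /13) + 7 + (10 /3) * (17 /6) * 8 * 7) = 55031487815 /135252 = 406881.14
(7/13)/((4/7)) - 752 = -39055/52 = -751.06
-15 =-15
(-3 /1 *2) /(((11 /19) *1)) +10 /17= -1828 /187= -9.78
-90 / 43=-2.09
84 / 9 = 28 / 3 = 9.33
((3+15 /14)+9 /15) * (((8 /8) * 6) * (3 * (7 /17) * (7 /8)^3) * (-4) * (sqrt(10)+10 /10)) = -1009449 * sqrt(10) /10880 - 1009449 /10880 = -386.18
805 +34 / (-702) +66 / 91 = 1979548 / 2457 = 805.68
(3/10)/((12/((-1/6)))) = -1/240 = -0.00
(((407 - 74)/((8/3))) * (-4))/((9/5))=-555/2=-277.50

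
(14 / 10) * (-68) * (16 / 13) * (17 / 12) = -32368 / 195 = -165.99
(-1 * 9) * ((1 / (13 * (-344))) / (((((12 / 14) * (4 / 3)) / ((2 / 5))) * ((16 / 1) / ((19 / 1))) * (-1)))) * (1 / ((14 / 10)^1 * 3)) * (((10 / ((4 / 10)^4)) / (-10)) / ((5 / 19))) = 135375 / 4579328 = 0.03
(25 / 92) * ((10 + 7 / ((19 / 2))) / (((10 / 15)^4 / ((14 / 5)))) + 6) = 150285 / 3496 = 42.99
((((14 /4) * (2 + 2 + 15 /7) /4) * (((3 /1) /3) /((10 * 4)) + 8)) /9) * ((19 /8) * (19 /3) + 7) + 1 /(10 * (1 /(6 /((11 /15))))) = 26980579 /253440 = 106.46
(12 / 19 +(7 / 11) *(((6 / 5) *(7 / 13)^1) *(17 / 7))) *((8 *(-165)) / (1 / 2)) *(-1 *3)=3189024 / 247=12911.03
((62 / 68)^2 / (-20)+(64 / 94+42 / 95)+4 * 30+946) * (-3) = -66093399369 / 20646160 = -3201.24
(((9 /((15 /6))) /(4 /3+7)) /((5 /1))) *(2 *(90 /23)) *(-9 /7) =-17496 /20125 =-0.87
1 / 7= 0.14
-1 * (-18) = 18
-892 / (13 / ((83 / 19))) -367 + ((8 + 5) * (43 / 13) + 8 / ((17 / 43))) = -2534120 / 4199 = -603.51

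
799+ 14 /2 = 806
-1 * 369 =-369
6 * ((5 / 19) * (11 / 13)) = 330 / 247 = 1.34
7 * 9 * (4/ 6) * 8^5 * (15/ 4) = 5160960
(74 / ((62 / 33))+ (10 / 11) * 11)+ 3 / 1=1624 / 31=52.39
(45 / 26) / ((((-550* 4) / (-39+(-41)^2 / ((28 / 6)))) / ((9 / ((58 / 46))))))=-8377911 / 4644640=-1.80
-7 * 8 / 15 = -56 / 15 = -3.73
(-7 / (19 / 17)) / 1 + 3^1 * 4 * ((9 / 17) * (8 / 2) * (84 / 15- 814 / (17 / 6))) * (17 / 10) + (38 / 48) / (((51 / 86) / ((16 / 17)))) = -15040910603 / 1235475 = -12174.19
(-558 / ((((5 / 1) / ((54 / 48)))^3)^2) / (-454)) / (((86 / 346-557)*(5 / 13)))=-37051535079 / 49753169920000000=-0.00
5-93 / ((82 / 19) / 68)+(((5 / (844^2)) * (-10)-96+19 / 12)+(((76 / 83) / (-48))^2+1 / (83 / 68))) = -2813808070165045 / 1810787317776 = -1553.91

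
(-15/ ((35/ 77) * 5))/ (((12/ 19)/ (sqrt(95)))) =-209 * sqrt(95)/ 20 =-101.85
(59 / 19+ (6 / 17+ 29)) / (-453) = -10484 / 146319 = -0.07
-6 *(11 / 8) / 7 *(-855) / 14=28215 / 392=71.98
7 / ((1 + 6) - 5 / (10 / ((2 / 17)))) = 1.01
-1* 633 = -633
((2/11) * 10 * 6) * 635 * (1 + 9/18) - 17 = 114113/11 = 10373.91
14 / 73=0.19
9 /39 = 3 /13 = 0.23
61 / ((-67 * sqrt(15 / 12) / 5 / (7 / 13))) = -854 * sqrt(5) / 871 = -2.19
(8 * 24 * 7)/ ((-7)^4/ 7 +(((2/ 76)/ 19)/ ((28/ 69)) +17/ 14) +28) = 9056768/ 2508251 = 3.61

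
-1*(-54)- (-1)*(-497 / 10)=43 / 10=4.30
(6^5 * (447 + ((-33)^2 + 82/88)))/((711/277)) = 4046139000/869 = 4656086.31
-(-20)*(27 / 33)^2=1620 / 121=13.39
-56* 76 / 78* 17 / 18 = -18088 / 351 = -51.53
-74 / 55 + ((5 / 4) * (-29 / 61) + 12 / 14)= -101697 / 93940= -1.08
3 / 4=0.75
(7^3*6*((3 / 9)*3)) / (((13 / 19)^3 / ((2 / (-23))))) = -28231644 / 50531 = -558.70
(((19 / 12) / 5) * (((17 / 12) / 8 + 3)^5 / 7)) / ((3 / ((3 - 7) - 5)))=-10029581074375 / 228304355328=-43.93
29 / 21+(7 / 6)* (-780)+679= -4822 / 21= -229.62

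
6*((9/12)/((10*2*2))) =9/80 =0.11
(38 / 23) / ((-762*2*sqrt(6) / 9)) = -19*sqrt(6) / 11684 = -0.00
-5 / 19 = -0.26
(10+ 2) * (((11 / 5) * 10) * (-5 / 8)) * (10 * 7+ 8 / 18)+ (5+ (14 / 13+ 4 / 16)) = -1812253 / 156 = -11617.01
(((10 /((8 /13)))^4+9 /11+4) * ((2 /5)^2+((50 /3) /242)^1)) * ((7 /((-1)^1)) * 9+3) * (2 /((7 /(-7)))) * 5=407861410111 /42592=9576009.82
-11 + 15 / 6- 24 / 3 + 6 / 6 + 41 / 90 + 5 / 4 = -2483 / 180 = -13.79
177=177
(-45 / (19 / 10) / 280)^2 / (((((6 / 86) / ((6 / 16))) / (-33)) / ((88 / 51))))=-10536075 / 4811408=-2.19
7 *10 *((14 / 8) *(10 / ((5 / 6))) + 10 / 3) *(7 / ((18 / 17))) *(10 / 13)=8662.25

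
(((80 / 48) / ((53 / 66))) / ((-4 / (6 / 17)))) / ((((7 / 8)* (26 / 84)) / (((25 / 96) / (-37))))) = 0.00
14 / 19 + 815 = 15499 / 19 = 815.74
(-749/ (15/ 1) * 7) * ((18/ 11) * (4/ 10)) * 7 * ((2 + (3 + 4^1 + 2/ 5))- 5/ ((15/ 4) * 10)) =-20405756/ 1375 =-14840.55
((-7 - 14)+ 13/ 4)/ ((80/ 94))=-3337/ 160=-20.86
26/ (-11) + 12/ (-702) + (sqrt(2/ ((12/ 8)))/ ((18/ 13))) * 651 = -3064/ 1287 + 2821 * sqrt(3)/ 9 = 540.52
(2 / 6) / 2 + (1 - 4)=-17 / 6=-2.83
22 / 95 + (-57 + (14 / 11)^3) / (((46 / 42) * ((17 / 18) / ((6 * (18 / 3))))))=-94519040218 / 49439995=-1911.79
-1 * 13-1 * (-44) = 31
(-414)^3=-70957944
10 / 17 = 0.59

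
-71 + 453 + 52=434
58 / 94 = 29 / 47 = 0.62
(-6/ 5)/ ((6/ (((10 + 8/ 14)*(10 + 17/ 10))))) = -4329/ 175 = -24.74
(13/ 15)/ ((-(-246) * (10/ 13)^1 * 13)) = 0.00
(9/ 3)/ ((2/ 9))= 27/ 2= 13.50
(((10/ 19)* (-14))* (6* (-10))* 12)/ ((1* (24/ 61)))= 256200/ 19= 13484.21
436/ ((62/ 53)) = 11554/ 31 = 372.71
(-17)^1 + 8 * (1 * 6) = 31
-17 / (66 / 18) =-51 / 11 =-4.64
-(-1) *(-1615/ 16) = -1615/ 16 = -100.94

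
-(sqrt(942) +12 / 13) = -sqrt(942)-12 / 13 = -31.62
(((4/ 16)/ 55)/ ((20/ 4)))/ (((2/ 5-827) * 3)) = -1/ 2727780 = -0.00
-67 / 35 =-1.91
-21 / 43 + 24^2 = 24747 / 43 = 575.51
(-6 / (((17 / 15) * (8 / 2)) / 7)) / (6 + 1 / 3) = -945 / 646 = -1.46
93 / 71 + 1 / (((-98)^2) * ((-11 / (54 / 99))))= 54036693 / 41253982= 1.31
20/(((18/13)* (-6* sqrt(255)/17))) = -13* sqrt(255)/81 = -2.56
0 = 0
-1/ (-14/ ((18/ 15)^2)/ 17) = 306/ 175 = 1.75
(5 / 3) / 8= 5 / 24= 0.21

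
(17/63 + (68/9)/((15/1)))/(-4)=-731/3780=-0.19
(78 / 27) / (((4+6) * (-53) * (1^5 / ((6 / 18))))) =-13 / 7155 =-0.00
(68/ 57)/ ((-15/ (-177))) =4012/ 285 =14.08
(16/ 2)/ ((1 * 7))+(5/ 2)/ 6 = 131/ 84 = 1.56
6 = 6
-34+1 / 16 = -543 / 16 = -33.94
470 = 470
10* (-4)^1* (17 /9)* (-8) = 5440 /9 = 604.44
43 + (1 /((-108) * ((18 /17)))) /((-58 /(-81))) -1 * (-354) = 552607 /1392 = 396.99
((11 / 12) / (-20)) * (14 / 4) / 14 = -11 / 960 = -0.01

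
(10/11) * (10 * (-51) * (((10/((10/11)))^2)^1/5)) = -11220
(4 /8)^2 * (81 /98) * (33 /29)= 2673 /11368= 0.24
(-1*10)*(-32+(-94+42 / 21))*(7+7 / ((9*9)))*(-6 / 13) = -1423520 / 351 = -4055.61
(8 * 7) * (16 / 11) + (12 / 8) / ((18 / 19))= 83.04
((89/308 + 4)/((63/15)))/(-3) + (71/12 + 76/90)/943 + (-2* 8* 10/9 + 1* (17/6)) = -15.28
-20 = -20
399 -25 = 374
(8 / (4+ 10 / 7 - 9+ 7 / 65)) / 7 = -0.33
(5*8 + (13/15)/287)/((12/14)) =172213/3690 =46.67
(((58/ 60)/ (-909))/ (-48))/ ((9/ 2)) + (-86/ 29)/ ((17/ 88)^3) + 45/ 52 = -4478309104019191/ 10910056594320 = -410.48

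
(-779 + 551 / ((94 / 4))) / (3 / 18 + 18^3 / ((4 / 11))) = -30438 / 646109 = -0.05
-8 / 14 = -4 / 7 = -0.57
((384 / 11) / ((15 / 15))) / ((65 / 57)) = 21888 / 715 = 30.61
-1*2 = -2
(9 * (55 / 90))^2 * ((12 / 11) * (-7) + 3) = -561 / 4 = -140.25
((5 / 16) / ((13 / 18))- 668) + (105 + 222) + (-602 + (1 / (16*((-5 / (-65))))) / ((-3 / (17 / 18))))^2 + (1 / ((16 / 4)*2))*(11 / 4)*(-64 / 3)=3516543879733 / 9704448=362364.13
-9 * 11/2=-99/2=-49.50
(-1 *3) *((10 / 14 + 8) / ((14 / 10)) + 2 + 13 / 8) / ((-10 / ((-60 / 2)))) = -34749 / 392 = -88.65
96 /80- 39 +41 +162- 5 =801 /5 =160.20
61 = 61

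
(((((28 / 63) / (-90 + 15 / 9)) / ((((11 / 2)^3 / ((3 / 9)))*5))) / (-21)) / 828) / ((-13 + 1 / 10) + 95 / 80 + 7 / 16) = -64 / 6223470294195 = -0.00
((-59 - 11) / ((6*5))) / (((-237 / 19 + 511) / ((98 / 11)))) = -6517 / 156288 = -0.04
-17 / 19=-0.89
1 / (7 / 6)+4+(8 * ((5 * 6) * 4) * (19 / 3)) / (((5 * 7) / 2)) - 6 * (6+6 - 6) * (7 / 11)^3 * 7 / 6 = 3181404 / 9317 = 341.46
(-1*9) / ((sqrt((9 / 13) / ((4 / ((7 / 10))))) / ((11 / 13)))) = -66*sqrt(910) / 91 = -21.88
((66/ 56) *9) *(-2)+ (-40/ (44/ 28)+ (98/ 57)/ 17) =-6949111/ 149226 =-46.57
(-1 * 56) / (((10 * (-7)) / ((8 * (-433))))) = -13856 / 5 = -2771.20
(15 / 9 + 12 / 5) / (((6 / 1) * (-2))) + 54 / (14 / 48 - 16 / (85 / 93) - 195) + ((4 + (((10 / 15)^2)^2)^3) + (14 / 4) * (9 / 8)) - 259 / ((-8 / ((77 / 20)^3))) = 27312181457404476059 / 14724469977408000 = 1854.88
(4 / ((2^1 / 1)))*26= 52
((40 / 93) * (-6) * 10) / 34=-400 / 527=-0.76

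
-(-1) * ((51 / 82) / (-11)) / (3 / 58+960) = -493 / 8371011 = -0.00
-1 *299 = -299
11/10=1.10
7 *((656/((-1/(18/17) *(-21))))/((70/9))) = 17712/595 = 29.77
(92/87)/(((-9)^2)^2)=92/570807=0.00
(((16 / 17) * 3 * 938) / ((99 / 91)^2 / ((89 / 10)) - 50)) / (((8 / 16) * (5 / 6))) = -49774639824 / 390494675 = -127.47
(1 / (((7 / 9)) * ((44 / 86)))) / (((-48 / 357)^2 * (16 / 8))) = 782901 / 11264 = 69.50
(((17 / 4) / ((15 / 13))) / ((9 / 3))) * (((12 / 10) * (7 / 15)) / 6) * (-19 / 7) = -4199 / 13500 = -0.31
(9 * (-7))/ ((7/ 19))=-171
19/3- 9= -8/3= -2.67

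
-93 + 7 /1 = -86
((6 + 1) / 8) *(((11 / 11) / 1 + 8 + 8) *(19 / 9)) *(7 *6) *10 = 79135 / 6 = 13189.17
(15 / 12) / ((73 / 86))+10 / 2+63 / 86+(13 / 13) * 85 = 289432 / 3139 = 92.21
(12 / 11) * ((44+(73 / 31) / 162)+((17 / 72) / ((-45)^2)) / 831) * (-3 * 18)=-165316564427 / 63758475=-2592.86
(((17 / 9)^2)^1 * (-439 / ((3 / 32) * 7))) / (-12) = 1014968 / 5103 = 198.90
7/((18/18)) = 7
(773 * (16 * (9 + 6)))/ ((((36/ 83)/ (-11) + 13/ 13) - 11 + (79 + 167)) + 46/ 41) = 694457016/ 887471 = 782.51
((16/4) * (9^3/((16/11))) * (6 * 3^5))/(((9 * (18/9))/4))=649539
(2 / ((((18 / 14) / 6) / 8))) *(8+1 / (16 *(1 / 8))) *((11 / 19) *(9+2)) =230384 / 57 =4041.82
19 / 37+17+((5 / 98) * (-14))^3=217639 / 12691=17.15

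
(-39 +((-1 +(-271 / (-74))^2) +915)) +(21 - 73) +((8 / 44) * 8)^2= 838.53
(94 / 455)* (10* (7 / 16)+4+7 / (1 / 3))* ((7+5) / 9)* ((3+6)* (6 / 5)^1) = 39762 / 455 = 87.39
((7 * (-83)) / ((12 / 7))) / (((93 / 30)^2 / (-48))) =1626800 / 961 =1692.82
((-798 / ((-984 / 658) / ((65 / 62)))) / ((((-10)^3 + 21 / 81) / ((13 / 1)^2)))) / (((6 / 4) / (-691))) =2989290741255 / 68616206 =43565.37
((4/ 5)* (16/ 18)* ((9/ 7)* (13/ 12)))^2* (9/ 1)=10816/ 1225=8.83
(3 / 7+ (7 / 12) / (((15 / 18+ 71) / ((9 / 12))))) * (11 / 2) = 115401 / 48272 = 2.39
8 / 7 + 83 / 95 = 1341 / 665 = 2.02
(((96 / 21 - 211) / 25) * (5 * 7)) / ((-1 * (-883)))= -0.33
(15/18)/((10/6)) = 0.50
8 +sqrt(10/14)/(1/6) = 6 * sqrt(35)/7 +8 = 13.07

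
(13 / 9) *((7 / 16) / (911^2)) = 91 / 119508624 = 0.00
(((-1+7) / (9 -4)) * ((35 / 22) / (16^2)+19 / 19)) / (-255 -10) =-17001 / 3731200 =-0.00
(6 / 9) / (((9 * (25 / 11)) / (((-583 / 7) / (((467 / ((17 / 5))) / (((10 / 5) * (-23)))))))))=10029932 / 11032875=0.91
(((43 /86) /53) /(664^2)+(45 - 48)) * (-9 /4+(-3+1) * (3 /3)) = 2383483759 /186939904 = 12.75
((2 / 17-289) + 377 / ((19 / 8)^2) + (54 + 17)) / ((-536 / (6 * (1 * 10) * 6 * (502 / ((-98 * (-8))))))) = 186966135 / 2878253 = 64.96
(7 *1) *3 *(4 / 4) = 21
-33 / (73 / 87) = -2871 / 73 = -39.33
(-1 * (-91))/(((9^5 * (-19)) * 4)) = -91/4487724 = -0.00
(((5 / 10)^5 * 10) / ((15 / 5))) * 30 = 25 / 8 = 3.12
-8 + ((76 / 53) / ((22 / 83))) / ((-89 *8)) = -1661961 / 207548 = -8.01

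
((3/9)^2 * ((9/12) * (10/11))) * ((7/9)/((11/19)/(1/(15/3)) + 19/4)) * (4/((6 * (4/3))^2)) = 95/197208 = 0.00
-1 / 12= -0.08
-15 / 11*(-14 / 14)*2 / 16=15 / 88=0.17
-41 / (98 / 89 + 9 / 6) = -7298 / 463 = -15.76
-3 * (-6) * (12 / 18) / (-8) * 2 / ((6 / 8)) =-4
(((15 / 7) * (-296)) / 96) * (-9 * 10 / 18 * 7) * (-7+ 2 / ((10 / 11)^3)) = -80253 / 80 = -1003.16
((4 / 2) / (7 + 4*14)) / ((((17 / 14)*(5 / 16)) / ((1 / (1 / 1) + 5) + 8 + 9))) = 1472 / 765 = 1.92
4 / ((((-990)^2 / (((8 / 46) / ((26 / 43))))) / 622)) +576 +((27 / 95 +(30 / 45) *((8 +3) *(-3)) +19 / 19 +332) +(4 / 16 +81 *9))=9000782651477 / 5567948100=1616.53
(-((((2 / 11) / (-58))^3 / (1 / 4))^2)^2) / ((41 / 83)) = -0.00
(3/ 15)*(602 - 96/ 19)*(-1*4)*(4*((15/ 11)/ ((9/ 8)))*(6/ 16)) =-181472/ 209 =-868.29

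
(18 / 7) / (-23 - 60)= -18 / 581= -0.03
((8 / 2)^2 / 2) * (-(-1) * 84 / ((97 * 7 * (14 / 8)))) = 384 / 679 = 0.57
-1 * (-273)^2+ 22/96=-3577381/48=-74528.77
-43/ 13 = -3.31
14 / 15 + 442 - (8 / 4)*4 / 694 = 2305408 / 5205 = 442.92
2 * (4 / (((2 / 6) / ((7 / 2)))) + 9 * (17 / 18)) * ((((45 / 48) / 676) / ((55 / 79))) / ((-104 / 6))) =-71811 / 6186752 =-0.01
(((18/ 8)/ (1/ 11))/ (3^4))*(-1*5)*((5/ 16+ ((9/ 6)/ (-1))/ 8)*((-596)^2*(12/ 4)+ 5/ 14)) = -820549235/ 4032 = -203509.23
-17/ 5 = -3.40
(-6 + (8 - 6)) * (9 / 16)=-9 / 4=-2.25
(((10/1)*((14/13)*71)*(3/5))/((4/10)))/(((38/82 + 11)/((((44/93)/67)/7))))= 128084/1269047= 0.10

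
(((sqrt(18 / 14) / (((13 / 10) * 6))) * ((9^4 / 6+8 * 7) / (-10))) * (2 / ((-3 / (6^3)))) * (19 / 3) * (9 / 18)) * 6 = 45719.63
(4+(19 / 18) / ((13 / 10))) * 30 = 5630 / 39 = 144.36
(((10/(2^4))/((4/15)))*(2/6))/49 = 25/1568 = 0.02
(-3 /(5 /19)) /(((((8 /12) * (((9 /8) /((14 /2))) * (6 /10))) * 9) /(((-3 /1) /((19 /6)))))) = 56 /3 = 18.67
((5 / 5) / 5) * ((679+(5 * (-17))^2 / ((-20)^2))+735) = 22913 / 80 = 286.41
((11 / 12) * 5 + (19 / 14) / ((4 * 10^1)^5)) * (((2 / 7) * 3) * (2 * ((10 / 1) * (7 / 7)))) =19712000057 / 250880000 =78.57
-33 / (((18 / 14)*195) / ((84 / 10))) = -1078 / 975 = -1.11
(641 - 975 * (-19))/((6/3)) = 9583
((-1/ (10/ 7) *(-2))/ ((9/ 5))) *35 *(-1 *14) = -3430/ 9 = -381.11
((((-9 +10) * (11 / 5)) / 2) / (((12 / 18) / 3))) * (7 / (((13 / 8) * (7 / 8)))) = 1584 / 65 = 24.37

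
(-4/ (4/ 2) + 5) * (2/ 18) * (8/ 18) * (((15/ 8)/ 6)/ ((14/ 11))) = 55/ 1512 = 0.04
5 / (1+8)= 5 / 9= 0.56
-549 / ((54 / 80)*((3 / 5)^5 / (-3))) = 7625000 / 243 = 31378.60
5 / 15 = 1 / 3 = 0.33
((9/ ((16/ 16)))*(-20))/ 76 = -45/ 19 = -2.37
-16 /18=-8 /9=-0.89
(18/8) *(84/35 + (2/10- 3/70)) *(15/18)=537/112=4.79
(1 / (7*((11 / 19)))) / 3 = 19 / 231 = 0.08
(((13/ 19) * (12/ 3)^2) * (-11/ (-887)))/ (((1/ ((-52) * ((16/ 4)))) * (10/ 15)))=-713856/ 16853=-42.36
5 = 5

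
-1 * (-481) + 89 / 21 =10190 / 21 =485.24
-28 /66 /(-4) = 7 /66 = 0.11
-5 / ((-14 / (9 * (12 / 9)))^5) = 38880 / 16807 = 2.31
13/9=1.44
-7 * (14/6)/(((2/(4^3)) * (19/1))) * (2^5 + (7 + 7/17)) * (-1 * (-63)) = -22061760/323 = -68302.66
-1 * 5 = -5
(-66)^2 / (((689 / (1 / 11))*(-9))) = -44 / 689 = -0.06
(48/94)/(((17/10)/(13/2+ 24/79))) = 129000/63121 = 2.04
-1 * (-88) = 88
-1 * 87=-87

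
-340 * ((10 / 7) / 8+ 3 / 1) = -7565 / 7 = -1080.71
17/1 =17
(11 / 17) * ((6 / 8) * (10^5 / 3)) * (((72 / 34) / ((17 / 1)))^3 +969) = 6432071529675000 / 410338673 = 15675031.27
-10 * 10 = -100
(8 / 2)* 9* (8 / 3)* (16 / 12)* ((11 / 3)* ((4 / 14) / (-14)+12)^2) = 67354.32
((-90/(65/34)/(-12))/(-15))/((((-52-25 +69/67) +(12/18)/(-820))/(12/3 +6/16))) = 4903395/325559884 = 0.02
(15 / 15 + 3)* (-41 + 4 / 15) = -2444 / 15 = -162.93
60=60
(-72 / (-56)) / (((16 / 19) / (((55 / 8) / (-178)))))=-9405 / 159488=-0.06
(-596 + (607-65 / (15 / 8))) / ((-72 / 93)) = 2201 / 72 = 30.57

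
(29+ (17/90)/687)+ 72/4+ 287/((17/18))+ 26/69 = 8491883117/24175530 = 351.26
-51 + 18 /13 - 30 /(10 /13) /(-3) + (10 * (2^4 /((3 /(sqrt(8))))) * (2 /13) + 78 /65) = -2302 /65 + 640 * sqrt(2) /39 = -12.21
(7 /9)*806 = 626.89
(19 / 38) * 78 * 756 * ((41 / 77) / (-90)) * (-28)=268632 / 55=4884.22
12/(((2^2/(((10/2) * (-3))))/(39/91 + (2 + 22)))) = -7695/7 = -1099.29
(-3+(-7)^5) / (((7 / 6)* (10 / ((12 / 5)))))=-121032 / 35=-3458.06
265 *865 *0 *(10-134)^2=0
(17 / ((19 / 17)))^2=83521 / 361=231.36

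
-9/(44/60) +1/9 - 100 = -11104/99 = -112.16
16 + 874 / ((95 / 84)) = 3944 / 5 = 788.80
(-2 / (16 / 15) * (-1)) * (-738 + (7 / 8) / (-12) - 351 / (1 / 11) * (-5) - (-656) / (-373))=3323907745 / 95488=34809.69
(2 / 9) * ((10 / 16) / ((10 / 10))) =5 / 36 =0.14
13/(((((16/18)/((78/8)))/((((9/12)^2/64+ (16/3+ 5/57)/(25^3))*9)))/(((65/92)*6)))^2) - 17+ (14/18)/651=173.03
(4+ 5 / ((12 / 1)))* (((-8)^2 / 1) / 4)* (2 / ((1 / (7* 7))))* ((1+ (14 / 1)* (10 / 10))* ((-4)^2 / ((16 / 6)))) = 623280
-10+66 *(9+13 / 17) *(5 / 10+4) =49132 / 17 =2890.12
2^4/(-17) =-16/17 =-0.94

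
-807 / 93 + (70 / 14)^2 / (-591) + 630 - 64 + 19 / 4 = 41187827 / 73284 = 562.03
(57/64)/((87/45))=855/1856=0.46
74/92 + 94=4361/46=94.80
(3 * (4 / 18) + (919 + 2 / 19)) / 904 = 52427 / 51528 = 1.02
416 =416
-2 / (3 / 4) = -8 / 3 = -2.67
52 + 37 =89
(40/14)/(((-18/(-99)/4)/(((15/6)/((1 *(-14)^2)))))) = 275/343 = 0.80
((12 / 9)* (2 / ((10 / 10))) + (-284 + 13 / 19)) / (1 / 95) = -26661.67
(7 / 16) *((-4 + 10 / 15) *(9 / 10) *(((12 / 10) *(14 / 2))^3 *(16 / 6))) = -259308 / 125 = -2074.46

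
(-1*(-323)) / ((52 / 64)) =5168 / 13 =397.54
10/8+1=9/4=2.25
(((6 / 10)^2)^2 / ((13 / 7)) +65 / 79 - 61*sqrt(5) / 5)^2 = 306941251362849 / 412003515625 - 69895996*sqrt(5) / 3209375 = 696.30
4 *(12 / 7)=48 / 7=6.86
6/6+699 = 700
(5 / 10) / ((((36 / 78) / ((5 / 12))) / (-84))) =-455 / 12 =-37.92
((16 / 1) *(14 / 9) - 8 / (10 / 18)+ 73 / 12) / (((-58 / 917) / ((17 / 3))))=-46501987 / 31320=-1484.74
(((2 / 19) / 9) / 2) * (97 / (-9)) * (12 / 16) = -97 / 2052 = -0.05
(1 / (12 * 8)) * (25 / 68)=0.00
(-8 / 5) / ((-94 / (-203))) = -812 / 235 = -3.46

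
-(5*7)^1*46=-1610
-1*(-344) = 344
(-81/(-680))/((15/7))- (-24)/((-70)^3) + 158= 921621727/5831000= 158.06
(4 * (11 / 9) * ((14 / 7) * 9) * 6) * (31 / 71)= 16368 / 71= 230.54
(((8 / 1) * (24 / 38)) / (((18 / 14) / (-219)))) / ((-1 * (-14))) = -1168 / 19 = -61.47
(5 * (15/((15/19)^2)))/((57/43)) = 817/9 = 90.78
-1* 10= -10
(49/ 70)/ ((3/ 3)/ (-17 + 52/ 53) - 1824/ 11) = -65373/ 15491590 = -0.00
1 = 1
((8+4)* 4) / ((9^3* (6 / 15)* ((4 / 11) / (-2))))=-220 / 243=-0.91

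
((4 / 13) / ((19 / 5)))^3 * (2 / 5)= 0.00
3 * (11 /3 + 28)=95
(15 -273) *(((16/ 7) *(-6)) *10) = 247680/ 7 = 35382.86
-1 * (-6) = 6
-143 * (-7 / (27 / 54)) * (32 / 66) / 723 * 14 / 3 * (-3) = -40768 / 2169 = -18.80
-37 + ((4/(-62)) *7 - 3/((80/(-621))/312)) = 2240757/310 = 7228.25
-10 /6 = -5 /3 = -1.67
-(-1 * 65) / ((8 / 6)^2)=585 / 16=36.56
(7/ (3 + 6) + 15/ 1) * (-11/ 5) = -1562/ 45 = -34.71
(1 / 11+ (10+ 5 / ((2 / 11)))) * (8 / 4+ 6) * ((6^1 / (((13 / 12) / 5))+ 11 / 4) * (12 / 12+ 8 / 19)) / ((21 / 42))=70693614 / 2717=26019.00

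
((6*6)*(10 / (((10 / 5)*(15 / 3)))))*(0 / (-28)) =0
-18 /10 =-9 /5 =-1.80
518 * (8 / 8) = 518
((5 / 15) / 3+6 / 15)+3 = 158 / 45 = 3.51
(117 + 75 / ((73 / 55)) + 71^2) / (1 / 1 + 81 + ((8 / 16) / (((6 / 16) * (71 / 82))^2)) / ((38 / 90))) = 36459138361 / 651869414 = 55.93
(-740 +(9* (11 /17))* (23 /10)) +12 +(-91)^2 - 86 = 1271667 /170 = 7480.39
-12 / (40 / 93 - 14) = 558 / 631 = 0.88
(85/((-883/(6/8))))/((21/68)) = -1445/6181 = -0.23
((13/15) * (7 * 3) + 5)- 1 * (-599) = 3111/5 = 622.20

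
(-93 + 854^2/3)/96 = 729037/288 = 2531.38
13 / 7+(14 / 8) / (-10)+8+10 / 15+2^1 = 10373 / 840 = 12.35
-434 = -434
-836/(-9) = 836/9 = 92.89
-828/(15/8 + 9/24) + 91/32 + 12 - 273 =-20037/32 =-626.16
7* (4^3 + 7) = 497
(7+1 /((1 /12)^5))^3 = 15408321875813719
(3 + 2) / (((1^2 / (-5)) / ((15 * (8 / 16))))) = -375 / 2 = -187.50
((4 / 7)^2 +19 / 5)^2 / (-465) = -340707 / 9303875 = -0.04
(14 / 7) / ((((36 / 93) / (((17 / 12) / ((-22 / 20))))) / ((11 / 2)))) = -2635 / 72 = -36.60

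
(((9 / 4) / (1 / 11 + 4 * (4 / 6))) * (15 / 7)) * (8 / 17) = 8910 / 10829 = 0.82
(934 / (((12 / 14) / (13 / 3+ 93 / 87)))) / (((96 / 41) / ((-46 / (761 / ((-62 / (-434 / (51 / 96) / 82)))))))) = -72132205895 / 76270464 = -945.74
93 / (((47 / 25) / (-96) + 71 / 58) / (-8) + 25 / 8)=51782400 / 1656163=31.27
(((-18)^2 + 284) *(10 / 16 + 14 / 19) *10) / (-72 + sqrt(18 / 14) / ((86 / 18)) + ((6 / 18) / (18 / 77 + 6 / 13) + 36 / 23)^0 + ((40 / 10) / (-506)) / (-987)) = -33889947784075415340 / 290598929533463861 - 42816372345289620 *sqrt(7) / 290598929533463861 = -117.01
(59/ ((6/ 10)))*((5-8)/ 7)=-295/ 7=-42.14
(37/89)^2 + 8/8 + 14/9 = 194504/71289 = 2.73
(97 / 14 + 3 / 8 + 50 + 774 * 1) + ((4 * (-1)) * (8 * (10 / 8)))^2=136153 / 56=2431.30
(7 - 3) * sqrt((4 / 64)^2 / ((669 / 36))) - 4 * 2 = -8 + sqrt(669) / 446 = -7.94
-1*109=-109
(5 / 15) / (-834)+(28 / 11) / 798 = 1459 / 522918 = 0.00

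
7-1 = 6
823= 823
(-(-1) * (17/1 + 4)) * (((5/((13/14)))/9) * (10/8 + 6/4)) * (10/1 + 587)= 536305/26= 20627.12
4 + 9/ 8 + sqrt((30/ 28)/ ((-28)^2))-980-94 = -8551/ 8 + sqrt(210)/ 392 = -1068.84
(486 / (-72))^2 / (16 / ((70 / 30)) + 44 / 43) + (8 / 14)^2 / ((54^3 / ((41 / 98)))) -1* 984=-1754502050580305 / 1793569127616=-978.22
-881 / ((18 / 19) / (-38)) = 318041 / 9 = 35337.89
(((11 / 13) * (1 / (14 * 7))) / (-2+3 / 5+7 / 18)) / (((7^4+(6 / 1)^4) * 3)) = -165 / 214303999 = -0.00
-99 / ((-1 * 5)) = 19.80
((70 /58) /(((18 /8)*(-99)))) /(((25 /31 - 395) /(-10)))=-2170 /15787629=-0.00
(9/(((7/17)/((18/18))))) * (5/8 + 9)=1683/8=210.38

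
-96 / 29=-3.31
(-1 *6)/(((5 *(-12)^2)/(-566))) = 4.72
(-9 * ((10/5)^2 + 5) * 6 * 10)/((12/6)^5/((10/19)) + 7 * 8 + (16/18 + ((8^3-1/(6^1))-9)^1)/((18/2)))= -3936600/139943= -28.13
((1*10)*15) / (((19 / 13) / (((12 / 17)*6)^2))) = 10108800 / 5491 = 1840.98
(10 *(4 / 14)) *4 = 80 / 7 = 11.43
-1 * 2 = -2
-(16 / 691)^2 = -256 / 477481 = -0.00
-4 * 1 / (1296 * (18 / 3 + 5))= -1 / 3564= -0.00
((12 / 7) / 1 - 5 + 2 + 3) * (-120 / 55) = -288 / 77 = -3.74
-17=-17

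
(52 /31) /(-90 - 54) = -13 /1116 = -0.01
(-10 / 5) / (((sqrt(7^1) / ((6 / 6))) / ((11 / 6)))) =-11 * sqrt(7) / 21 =-1.39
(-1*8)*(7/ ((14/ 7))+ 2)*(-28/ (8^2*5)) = 77/ 20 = 3.85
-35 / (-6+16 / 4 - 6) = 35 / 8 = 4.38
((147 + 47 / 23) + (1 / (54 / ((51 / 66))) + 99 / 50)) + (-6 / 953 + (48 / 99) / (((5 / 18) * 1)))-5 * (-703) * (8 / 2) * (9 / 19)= 4435078959449 / 650994300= 6812.78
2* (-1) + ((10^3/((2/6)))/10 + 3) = 301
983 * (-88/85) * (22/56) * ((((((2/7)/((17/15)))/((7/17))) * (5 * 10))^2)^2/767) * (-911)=417018812.46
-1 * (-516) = 516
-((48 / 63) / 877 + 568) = -10460872 / 18417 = -568.00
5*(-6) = -30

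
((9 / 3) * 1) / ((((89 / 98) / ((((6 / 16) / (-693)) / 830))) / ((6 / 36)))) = -7 / 19501680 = -0.00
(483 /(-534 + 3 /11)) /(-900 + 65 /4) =1012 /988285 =0.00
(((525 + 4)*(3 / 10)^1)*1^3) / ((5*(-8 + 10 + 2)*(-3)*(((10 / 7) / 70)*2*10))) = -25921 / 4000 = -6.48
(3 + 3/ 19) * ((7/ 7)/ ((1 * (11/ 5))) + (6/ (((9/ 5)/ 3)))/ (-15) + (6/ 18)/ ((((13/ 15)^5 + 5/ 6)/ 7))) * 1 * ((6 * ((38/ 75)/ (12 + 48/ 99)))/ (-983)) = -1234635276/ 1016646777695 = -0.00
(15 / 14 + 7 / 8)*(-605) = -65945 / 56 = -1177.59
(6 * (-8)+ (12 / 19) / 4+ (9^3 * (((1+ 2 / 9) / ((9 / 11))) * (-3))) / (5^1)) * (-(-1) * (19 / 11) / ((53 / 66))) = -399708 / 265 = -1508.33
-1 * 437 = -437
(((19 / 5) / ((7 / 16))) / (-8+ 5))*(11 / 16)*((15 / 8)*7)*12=-627 / 2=-313.50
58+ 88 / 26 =798 / 13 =61.38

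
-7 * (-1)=7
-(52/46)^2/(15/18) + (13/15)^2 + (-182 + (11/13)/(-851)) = -10464533714/57251025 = -182.78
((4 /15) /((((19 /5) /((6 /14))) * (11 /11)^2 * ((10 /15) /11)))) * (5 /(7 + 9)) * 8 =165 /133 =1.24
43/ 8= 5.38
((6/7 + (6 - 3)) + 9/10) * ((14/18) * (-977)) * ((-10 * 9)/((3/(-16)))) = -1735152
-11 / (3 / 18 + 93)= -66 / 559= -0.12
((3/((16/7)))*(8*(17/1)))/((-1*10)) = -357/20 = -17.85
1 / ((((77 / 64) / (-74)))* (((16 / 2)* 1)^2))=-74 / 77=-0.96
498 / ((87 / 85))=14110 / 29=486.55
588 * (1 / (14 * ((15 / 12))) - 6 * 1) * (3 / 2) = -26208 / 5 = -5241.60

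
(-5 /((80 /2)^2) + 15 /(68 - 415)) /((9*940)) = -5147 /939398400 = -0.00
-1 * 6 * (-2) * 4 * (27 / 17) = 1296 / 17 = 76.24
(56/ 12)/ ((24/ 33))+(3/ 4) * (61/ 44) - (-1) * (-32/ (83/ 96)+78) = 2123027/ 43824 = 48.44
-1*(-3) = 3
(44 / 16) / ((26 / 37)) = 407 / 104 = 3.91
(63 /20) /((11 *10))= 63 /2200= 0.03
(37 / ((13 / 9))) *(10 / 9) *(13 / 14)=185 / 7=26.43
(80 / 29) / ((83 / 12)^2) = 11520 / 199781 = 0.06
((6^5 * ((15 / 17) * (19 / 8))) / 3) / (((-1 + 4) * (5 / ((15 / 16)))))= 23085 / 68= 339.49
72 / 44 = 18 / 11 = 1.64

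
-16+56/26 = -180/13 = -13.85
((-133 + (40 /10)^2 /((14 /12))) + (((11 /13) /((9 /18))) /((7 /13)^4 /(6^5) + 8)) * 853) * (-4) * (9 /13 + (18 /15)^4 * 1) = -68372407527820308 /101051239436875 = -676.61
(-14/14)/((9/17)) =-17/9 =-1.89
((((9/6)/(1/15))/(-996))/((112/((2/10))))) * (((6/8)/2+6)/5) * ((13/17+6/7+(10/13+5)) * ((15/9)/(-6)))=5717/54139904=0.00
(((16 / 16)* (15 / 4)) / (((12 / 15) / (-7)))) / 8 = -525 / 128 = -4.10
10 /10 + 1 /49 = 50 /49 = 1.02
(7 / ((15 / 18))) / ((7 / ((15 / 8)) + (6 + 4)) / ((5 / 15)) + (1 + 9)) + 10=1301 / 128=10.16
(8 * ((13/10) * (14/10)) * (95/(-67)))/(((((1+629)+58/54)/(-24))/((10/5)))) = 8963136/5708065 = 1.57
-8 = -8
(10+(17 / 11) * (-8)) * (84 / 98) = -156 / 77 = -2.03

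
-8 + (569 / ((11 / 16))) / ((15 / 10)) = 17944 / 33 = 543.76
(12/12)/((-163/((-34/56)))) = 17/4564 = 0.00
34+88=122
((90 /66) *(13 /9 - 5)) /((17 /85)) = -24.24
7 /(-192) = -7 /192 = -0.04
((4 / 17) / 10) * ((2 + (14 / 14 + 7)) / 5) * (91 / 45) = 364 / 3825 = 0.10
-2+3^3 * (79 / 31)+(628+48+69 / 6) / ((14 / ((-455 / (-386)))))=5968249 / 47864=124.69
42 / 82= 21 / 41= 0.51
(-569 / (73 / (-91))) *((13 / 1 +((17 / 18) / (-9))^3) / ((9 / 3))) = 2861563897829 / 931084632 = 3073.37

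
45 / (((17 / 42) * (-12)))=-315 / 34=-9.26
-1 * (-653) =653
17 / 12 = 1.42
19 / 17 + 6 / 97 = 1945 / 1649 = 1.18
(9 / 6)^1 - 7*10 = -137 / 2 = -68.50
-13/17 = -0.76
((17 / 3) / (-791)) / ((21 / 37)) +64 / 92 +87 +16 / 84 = 100717010 / 1146159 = 87.87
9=9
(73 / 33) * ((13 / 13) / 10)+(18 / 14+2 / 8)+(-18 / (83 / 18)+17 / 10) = -171287 / 383460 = -0.45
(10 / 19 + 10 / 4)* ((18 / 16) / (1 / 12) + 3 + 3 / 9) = 11615 / 228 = 50.94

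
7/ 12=0.58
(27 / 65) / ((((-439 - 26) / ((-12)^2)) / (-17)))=22032 / 10075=2.19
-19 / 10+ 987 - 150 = 8351 / 10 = 835.10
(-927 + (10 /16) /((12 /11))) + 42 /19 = -1685771 /1824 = -924.22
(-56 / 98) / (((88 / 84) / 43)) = -258 / 11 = -23.45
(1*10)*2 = 20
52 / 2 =26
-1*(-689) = 689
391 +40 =431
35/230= 7/46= 0.15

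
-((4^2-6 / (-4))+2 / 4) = -18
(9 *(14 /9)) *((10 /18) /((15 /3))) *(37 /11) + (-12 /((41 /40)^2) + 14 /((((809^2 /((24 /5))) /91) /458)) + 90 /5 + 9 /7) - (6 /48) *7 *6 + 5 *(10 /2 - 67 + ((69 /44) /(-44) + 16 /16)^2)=-380878239928331478001 /1298930804688464640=-293.22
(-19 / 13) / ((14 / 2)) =-19 / 91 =-0.21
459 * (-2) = -918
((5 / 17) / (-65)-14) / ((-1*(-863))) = -3095 / 190723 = -0.02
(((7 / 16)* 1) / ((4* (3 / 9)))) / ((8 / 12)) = 63 / 128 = 0.49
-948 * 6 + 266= -5422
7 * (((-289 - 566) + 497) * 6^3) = -541296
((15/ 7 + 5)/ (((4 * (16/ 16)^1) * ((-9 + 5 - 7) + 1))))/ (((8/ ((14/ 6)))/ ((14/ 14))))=-5/ 96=-0.05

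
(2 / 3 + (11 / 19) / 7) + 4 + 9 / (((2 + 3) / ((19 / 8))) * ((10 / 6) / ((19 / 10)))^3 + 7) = 68785650952 / 11822636931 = 5.82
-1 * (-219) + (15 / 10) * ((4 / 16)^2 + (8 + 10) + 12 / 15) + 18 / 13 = 517251 / 2080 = 248.68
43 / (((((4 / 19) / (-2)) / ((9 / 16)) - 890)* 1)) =-7353 / 152222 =-0.05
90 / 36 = 5 / 2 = 2.50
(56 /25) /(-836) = -14 /5225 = -0.00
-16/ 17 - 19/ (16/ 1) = -579/ 272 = -2.13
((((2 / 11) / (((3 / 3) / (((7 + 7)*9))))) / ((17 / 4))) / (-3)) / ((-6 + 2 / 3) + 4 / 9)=0.37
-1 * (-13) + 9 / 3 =16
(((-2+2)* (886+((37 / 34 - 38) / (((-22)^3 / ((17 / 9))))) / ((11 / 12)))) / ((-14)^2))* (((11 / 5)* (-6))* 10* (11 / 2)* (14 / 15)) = 0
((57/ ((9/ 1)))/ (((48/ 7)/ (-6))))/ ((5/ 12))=-133/ 10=-13.30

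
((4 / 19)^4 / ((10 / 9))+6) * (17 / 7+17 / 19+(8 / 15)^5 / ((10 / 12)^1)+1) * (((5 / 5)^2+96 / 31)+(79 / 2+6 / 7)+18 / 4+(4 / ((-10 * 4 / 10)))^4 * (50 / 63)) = 3008835280323556034 / 2303352405703125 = 1306.29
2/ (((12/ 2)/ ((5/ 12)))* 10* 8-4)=1/ 574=0.00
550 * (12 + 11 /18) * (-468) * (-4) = 12984400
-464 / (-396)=1.17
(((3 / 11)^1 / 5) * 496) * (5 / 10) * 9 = 6696 / 55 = 121.75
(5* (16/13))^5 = 3276800000/371293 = 8825.38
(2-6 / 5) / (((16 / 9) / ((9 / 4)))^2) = 1.28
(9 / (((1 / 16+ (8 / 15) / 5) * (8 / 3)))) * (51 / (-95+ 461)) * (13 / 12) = 149175 / 49532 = 3.01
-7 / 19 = -0.37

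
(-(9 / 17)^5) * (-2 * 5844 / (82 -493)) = -230054904 / 194520409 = -1.18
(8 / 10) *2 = 1.60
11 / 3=3.67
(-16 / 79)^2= 256 / 6241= 0.04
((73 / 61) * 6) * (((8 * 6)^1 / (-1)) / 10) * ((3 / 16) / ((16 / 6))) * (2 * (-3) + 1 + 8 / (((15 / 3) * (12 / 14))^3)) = 905127 / 76250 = 11.87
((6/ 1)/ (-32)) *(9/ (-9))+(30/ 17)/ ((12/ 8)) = 371/ 272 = 1.36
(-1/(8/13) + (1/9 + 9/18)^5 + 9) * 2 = 14096615/944784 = 14.92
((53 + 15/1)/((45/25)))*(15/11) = 1700/33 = 51.52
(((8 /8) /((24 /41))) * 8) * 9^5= 807003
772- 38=734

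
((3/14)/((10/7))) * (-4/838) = -3/4190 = -0.00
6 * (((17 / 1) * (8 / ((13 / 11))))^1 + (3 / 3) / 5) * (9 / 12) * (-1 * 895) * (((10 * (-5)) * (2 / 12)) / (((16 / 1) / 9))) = 905341725 / 416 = 2176302.22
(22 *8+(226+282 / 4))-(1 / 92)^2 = 3999239 / 8464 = 472.50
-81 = -81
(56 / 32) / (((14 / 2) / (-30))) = -15 / 2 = -7.50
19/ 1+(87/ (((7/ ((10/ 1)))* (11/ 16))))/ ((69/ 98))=69767/ 253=275.76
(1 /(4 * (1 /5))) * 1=5 /4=1.25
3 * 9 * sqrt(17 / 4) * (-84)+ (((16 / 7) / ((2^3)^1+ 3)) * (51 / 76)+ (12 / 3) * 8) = 47020 / 1463 - 1134 * sqrt(17) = -4643.46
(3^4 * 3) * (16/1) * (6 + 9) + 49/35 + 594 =294577/5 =58915.40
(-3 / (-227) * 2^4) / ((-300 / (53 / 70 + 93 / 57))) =-6354 / 3773875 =-0.00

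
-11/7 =-1.57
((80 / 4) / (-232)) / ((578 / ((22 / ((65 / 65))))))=-55 / 16762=-0.00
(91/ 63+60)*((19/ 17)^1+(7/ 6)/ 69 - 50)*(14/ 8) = -1331294965/ 253368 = -5254.39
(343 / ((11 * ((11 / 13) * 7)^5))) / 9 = 371293 / 781258401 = 0.00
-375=-375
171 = 171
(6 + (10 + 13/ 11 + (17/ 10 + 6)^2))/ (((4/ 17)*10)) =1430023/ 44000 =32.50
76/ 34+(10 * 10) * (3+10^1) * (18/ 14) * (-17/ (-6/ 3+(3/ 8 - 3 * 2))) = 27066626/ 7259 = 3728.70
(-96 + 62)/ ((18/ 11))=-20.78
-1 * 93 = -93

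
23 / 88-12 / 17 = -0.44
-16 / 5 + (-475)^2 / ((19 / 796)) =47262484 / 5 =9452496.80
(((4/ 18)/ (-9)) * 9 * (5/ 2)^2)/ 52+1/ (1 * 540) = -349/ 14040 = -0.02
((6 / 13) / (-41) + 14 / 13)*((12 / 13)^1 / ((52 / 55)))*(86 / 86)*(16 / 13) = 1499520 / 1171001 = 1.28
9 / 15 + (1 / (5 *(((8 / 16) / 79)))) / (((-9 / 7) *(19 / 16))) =-17183 / 855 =-20.10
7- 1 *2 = 5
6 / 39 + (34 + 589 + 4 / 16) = 32417 / 52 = 623.40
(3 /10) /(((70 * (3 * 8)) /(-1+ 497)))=0.09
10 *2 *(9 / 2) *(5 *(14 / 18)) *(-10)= -3500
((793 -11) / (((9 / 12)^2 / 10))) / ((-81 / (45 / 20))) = -31280 / 81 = -386.17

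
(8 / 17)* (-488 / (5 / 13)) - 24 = -52792 / 85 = -621.08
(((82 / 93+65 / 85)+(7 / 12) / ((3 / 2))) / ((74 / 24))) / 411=0.00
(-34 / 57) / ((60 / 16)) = -0.16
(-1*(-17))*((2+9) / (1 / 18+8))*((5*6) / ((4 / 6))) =30294 / 29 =1044.62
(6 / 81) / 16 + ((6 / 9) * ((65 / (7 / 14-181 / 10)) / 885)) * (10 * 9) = -34451 / 140184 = -0.25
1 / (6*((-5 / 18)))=-3 / 5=-0.60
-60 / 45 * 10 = -13.33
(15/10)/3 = 1/2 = 0.50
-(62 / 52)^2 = -961 / 676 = -1.42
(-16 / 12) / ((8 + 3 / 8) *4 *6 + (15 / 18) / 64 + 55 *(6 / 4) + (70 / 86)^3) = -40707584 / 8672311583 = -0.00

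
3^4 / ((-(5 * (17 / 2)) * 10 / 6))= -486 / 425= -1.14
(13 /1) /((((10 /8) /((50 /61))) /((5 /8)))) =325 /61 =5.33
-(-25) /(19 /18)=450 /19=23.68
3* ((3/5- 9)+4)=-66/5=-13.20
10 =10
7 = 7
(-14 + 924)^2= 828100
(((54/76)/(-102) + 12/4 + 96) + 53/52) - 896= -6684705/8398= -795.99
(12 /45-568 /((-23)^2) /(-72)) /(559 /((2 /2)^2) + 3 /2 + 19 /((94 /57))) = 315041 /639997425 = 0.00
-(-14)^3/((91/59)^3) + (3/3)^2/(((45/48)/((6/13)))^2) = 41089112/54925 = 748.09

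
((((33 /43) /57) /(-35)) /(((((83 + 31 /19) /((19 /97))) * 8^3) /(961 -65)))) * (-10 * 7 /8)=1463 /107311488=0.00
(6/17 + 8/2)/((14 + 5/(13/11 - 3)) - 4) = 296/493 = 0.60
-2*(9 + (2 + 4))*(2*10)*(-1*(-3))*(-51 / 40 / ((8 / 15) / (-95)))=-3270375 / 8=-408796.88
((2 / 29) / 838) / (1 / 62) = 62 / 12151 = 0.01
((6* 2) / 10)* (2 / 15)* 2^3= 32 / 25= 1.28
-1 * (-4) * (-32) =-128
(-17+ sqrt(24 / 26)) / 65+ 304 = 2*sqrt(39) / 845+ 19743 / 65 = 303.75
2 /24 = 0.08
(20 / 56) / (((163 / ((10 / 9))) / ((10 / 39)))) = 250 / 400491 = 0.00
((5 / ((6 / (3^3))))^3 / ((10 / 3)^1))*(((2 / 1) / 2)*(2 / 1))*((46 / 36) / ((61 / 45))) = 6287625 / 976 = 6442.24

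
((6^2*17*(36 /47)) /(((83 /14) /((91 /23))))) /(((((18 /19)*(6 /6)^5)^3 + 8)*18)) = 95497857 /48629866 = 1.96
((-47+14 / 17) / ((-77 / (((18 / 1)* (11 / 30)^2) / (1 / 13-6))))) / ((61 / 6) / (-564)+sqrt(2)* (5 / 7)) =-0.25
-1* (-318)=318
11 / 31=0.35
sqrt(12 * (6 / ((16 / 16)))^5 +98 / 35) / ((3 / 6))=2 * sqrt(2332870) / 5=610.95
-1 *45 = -45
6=6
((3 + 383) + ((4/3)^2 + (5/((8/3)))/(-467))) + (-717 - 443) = -25965335/33624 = -772.23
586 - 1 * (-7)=593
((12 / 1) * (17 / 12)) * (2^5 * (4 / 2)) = 1088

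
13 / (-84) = -13 / 84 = -0.15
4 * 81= 324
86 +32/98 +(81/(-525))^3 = 462636567/5359375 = 86.32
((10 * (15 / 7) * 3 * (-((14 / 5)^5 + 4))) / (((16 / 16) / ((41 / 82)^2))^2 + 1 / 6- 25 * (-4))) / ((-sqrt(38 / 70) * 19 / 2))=6992352 * sqrt(665) / 12950875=13.92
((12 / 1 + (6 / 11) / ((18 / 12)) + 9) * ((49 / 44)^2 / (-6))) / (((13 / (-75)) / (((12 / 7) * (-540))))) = -816125625 / 34606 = -23583.36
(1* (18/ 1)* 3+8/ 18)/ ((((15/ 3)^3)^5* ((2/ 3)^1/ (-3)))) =-49/ 6103515625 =-0.00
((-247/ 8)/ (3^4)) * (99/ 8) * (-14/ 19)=1001/ 288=3.48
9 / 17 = 0.53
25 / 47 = 0.53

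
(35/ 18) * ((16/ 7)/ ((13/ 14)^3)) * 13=109760/ 1521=72.16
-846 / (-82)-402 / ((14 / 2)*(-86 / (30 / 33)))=1482963 / 135751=10.92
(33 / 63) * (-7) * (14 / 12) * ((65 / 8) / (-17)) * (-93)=-155155 / 816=-190.14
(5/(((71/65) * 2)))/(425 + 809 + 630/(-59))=1475/788384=0.00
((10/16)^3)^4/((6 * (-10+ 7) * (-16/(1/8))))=244140625/158329674399744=0.00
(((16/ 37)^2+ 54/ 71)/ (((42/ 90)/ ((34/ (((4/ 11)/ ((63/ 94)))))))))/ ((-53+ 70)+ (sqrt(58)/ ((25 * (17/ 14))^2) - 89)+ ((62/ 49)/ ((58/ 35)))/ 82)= -11463634542744308827916015625/ 6485953989919625940997415257 - 172792232933343327675000 * sqrt(58)/ 6485953989919625940997415257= -1.77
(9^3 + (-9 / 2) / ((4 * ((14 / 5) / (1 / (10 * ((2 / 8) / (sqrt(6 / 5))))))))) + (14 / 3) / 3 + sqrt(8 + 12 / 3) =-9 * sqrt(30) / 280 + 2 * sqrt(3) + 6575 / 9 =733.84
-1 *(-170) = 170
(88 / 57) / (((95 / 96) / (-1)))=-1.56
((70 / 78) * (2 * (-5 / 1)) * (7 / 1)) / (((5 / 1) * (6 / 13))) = -245 / 9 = -27.22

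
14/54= 7/27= 0.26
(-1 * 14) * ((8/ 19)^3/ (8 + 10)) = -3584/ 61731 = -0.06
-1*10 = -10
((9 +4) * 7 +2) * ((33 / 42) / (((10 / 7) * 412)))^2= 11253 / 67897600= 0.00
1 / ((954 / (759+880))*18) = 1639 / 17172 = 0.10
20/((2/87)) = 870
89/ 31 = 2.87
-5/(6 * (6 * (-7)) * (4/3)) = 0.01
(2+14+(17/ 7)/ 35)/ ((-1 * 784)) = -3937/ 192080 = -0.02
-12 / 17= -0.71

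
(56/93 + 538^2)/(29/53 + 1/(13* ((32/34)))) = 296747868352/644769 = 460239.04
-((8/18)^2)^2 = -256/6561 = -0.04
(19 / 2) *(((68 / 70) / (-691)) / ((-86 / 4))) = 646 / 1039955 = 0.00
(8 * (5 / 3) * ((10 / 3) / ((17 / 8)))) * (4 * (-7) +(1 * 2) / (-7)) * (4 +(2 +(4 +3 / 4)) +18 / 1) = -17008.40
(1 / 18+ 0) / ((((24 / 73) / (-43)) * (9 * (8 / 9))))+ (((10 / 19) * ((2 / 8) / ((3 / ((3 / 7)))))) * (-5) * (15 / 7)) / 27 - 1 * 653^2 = -1371989254633 / 3217536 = -426409.92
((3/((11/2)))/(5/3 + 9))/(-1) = -9/176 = -0.05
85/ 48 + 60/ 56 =955/ 336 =2.84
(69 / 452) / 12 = 23 / 1808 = 0.01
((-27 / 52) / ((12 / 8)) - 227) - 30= -6691 / 26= -257.35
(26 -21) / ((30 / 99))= 33 / 2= 16.50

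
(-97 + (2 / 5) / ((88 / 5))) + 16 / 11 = -4203 / 44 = -95.52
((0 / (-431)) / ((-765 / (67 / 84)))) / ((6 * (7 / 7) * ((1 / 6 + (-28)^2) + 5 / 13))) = 0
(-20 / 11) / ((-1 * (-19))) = -20 / 209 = -0.10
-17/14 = -1.21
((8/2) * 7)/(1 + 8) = 28/9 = 3.11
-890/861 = -1.03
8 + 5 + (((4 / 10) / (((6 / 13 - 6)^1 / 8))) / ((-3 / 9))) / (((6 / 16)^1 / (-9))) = -28.60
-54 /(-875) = 54 /875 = 0.06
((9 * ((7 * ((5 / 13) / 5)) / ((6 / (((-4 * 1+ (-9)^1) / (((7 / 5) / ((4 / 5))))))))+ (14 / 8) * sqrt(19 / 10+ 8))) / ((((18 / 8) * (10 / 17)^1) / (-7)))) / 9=-25.60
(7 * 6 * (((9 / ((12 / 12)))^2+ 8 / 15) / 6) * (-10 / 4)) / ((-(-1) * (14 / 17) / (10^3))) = -5197750 / 3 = -1732583.33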